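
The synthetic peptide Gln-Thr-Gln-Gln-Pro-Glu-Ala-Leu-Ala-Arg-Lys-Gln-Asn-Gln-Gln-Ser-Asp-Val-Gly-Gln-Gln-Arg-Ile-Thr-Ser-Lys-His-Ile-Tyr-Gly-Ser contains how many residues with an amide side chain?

9

Only N (asparagine) and Q (glutamine) carry a side-chain carboxamide.
Matching residues: Gln1, Gln3, Gln4, Gln12, Asn13, Gln14, Gln15, Gln20, Gln21.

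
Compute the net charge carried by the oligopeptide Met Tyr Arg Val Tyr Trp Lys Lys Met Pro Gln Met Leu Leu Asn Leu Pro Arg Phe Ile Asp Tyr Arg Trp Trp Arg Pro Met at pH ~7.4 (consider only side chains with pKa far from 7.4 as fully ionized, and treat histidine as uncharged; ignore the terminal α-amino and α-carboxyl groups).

The side chains ionized at physiological pH are Lys/Arg (+1) and Asp/Glu (−1); with His treated as neutral, nothing else contributes.
Positive (K, R): Arg3, Lys7, Lys8, Arg18, Arg23, Arg26 → +6.
Negative (D, E): Asp21 → −1.
Net charge = (+6) + (−1) = +5.

+5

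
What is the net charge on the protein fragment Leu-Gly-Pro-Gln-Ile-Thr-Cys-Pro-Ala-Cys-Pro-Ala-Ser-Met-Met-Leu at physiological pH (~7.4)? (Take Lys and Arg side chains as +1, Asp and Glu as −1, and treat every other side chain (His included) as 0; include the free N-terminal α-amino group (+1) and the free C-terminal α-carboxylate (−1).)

Positive (K, R): none → +0.
Negative (D, E): none → −0.
The N-terminus (+1) and C-terminus (−1) cancel.
Net charge = (+0) + (−0) = 0.

0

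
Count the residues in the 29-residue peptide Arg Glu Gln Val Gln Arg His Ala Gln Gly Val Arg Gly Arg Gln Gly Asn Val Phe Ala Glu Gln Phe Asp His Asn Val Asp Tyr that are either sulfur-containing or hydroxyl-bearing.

1

Sulfur-containing: C, M. Hydroxyl-bearing: S, T, Y.
Sulfur-containing residues here: none (0).
Hydroxyl-bearing residues here: Tyr29 (1).
The two groups share no amino acid, so total = 0 + 1 = 1.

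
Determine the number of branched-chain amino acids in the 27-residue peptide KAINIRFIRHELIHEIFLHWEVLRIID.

V, L, and I make up the branched-chain aliphatic group.
Matching residues: I3, I5, I8, L12, I13, I16, L18, V22, L23, I25, I26.

11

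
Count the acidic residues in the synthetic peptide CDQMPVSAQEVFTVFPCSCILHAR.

The acidic residues are Asp (D) and Glu (E), whose side chains end in a carboxylate group.
Matching residues: D2, E10.

2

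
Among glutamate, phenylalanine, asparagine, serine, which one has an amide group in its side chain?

asparagine

The amide-side-chain residues are Asn (N) and Gln (Q).
Of the listed options, only asparagine belongs to this group.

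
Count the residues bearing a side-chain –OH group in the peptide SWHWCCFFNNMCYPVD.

2

The –OH-bearing residues are Ser, Thr (aliphatic alcohols), and Tyr (phenol).
Matching residues: S1, Y13.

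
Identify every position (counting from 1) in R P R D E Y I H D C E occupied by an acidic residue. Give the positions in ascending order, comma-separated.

4, 5, 9, 11

The acidic residues are Asp (D) and Glu (E), whose side chains end in a carboxylate group.
Matching residues: D4, E5, D9, E11.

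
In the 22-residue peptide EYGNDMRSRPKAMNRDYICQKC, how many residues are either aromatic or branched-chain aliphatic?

Aromatic: F, W, Y. Branched-chain aliphatic: I, L, V.
Aromatic residues here: Y2, Y17 (2).
Branched-chain aliphatic residues here: I18 (1).
The two groups share no amino acid, so total = 2 + 1 = 3.

3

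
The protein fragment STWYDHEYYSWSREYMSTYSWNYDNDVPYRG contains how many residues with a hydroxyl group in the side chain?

S, T, and Y are the three residues with a side-chain hydroxyl.
Matching residues: S1, T2, Y4, Y8, Y9, S10, S12, Y15, S17, T18, Y19, S20, Y23, Y29.

14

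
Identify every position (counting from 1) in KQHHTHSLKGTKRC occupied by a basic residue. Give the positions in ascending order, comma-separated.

Lysine (K), arginine (R), and histidine (H) have basic, nitrogen-containing side chains.
Matching residues: K1, H3, H4, H6, K9, K12, R13.

1, 3, 4, 6, 9, 12, 13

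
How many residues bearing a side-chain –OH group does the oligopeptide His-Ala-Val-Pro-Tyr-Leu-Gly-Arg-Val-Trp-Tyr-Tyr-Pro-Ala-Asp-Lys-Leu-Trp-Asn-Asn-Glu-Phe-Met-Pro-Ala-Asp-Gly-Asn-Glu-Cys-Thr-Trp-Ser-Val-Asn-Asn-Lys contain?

5

S, T, and Y are the three residues with a side-chain hydroxyl.
Matching residues: Tyr5, Tyr11, Tyr12, Thr31, Ser33.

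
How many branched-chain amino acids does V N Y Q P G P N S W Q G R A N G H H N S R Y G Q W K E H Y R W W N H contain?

1

The BCAAs are Val, Leu, and Ile — aliphatic side chains with a branch point.
Matching residues: V1.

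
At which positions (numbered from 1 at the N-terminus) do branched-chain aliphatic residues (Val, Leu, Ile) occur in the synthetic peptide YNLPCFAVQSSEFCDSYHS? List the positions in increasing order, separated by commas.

Matching residues: L3, V8.

3, 8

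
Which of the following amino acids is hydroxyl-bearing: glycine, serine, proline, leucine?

S, T, and Y are the three residues with a side-chain hydroxyl.
Of the listed options, only serine belongs to this group.

serine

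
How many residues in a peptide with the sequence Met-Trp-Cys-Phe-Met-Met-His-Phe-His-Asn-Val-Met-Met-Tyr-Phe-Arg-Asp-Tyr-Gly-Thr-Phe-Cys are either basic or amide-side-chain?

4

Basic: H, K, R. Amide-side-chain: N, Q.
Basic residues here: His7, His9, Arg16 (3).
Amide-side-chain residues here: Asn10 (1).
The two groups share no amino acid, so total = 3 + 1 = 4.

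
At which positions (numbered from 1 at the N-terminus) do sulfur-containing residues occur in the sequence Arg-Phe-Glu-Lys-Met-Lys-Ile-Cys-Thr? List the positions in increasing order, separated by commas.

Only Cys (C) and Met (M) have a sulfur atom in the side chain.
Matching residues: Met5, Cys8.

5, 8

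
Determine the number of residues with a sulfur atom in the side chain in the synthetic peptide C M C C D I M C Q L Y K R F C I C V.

The sulfur-bearing residues are cysteine (–SH) and methionine (–S–CH₃).
Matching residues: C1, M2, C3, C4, M7, C8, C15, C17.

8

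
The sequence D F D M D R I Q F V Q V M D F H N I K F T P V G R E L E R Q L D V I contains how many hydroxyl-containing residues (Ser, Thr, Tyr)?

1

Matching residues: T21.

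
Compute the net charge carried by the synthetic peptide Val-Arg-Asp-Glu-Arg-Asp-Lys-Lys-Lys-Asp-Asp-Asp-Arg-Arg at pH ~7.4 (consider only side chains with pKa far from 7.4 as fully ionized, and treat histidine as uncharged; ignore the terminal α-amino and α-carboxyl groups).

+1

Near pH 7.4, K and R contribute +1 each, D and E contribute −1 each, and every other side chain (His included, as stated) is uncharged.
Positive (K, R): Arg2, Arg5, Lys7, Lys8, Lys9, Arg13, Arg14 → +7.
Negative (D, E): Asp3, Glu4, Asp6, Asp10, Asp11, Asp12 → −6.
Net charge = (+7) + (−6) = +1.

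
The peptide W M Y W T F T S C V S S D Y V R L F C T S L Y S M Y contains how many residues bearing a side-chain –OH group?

The –OH-bearing residues are Ser, Thr (aliphatic alcohols), and Tyr (phenol).
Matching residues: Y3, T5, T7, S8, S11, S12, Y14, T20, S21, Y23, S24, Y26.

12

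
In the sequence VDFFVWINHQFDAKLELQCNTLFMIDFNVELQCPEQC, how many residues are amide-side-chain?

The amide-side-chain residues are Asn (N) and Gln (Q).
Matching residues: N8, Q10, Q18, N20, N28, Q32, Q36.

7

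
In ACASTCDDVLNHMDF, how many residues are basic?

1

The basic amino acids are Lys (K), Arg (R), and His (H).
Matching residues: H12.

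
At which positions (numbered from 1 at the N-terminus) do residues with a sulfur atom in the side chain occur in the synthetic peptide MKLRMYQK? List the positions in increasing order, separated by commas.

1, 5

Cysteine (C, thiol) and methionine (M, thioether) are the two sulfur-containing amino acids.
Matching residues: M1, M5.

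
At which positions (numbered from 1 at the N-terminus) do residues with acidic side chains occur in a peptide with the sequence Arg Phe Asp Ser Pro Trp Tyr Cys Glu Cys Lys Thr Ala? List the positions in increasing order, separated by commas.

3, 9

Only D (aspartate) and E (glutamate) carry a side-chain carboxylic acid.
Matching residues: Asp3, Glu9.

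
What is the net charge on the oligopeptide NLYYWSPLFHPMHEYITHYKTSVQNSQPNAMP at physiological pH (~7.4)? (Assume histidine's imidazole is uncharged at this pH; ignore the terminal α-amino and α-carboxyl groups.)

At pH ~7.4 the Lys and Arg side chains are protonated (+1), the Asp and Glu side chains are deprotonated (−1), and with His taken as neutral all other side chains carry no charge.
Positive (K, R): K20 → +1.
Negative (D, E): E14 → −1.
Net charge = (+1) + (−1) = 0.

0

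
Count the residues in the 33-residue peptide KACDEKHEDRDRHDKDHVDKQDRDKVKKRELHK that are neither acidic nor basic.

Acidic: D, E. Basic: K, R, H. All other residues are neither.
Matching residues: A2, C3, V18, Q21, V26, L31.

6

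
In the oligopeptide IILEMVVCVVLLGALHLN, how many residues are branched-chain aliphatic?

The BCAAs are Val, Leu, and Ile — aliphatic side chains with a branch point.
Matching residues: I1, I2, L3, V6, V7, V9, V10, L11, L12, L15, L17.

11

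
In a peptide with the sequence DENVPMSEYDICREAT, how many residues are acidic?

5

The acidic residues are Asp (D) and Glu (E), whose side chains end in a carboxylate group.
Matching residues: D1, E2, E8, D10, E14.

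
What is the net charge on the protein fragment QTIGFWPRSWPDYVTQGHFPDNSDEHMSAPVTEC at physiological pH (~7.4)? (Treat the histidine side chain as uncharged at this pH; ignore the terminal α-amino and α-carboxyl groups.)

-4

Near pH 7.4, K and R contribute +1 each, D and E contribute −1 each, and every other side chain (His included, as stated) is uncharged.
Positive (K, R): R8 → +1.
Negative (D, E): D12, D21, D24, E25, E33 → −5.
Net charge = (+1) + (−5) = −4.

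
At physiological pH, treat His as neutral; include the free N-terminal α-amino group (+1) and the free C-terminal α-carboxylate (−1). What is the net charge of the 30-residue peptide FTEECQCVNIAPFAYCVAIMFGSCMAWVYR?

The side chains ionized at physiological pH are Lys/Arg (+1) and Asp/Glu (−1); with His treated as neutral, nothing else contributes.
Positive (K, R): R30 → +1.
Negative (D, E): E3, E4 → −2.
The N-terminus (+1) and C-terminus (−1) cancel.
Net charge = (+1) + (−2) = −1.

-1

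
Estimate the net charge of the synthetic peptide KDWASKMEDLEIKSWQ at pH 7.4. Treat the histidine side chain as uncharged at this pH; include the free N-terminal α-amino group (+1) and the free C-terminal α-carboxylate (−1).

At pH ~7.4 the Lys and Arg side chains are protonated (+1), the Asp and Glu side chains are deprotonated (−1), and with His taken as neutral all other side chains carry no charge.
Positive (K, R): K1, K6, K13 → +3.
Negative (D, E): D2, E8, D9, E11 → −4.
The N-terminus (+1) and C-terminus (−1) cancel.
Net charge = (+3) + (−4) = −1.

-1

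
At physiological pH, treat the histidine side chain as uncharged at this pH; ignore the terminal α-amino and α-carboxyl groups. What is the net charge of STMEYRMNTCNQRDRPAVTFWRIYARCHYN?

At pH ~7.4 the Lys and Arg side chains are protonated (+1), the Asp and Glu side chains are deprotonated (−1), and with His taken as neutral all other side chains carry no charge.
Positive (K, R): R6, R13, R15, R22, R26 → +5.
Negative (D, E): E4, D14 → −2.
Net charge = (+5) + (−2) = +3.

+3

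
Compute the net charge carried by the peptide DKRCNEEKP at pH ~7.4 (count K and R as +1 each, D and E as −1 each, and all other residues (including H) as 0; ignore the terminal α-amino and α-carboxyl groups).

0

Positive (K, R): K2, R3, K8 → +3.
Negative (D, E): D1, E6, E7 → −3.
Net charge = (+3) + (−3) = 0.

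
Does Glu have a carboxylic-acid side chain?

The acidic residues are Asp (D) and Glu (E), whose side chains end in a carboxylate group.
Glutamate is in this group.

Yes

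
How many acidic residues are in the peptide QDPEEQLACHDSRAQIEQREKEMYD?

The acidic residues are Asp (D) and Glu (E), whose side chains end in a carboxylate group.
Matching residues: D2, E4, E5, D11, E17, E20, E22, D25.

8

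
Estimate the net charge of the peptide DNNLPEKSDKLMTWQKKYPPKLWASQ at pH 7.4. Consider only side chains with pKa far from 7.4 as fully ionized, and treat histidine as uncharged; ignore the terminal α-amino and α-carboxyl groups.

Near pH 7.4, K and R contribute +1 each, D and E contribute −1 each, and every other side chain (His included, as stated) is uncharged.
Positive (K, R): K7, K10, K16, K17, K21 → +5.
Negative (D, E): D1, E6, D9 → −3.
Net charge = (+5) + (−3) = +2.

+2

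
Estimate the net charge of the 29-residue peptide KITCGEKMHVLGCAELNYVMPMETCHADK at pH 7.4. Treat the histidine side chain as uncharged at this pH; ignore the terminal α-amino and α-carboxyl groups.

The side chains ionized at physiological pH are Lys/Arg (+1) and Asp/Glu (−1); with His treated as neutral, nothing else contributes.
Positive (K, R): K1, K7, K29 → +3.
Negative (D, E): E6, E15, E23, D28 → −4.
Net charge = (+3) + (−4) = −1.

-1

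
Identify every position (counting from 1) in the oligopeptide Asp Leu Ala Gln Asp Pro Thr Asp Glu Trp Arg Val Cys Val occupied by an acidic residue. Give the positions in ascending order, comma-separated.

Only D (aspartate) and E (glutamate) carry a side-chain carboxylic acid.
Matching residues: Asp1, Asp5, Asp8, Glu9.

1, 5, 8, 9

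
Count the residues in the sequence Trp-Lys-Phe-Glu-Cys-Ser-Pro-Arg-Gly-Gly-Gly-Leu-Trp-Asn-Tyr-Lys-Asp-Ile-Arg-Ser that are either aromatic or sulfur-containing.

Aromatic: F, W, Y. Sulfur-containing: C, M.
Aromatic residues here: Trp1, Phe3, Trp13, Tyr15 (4).
Sulfur-containing residues here: Cys5 (1).
The two groups share no amino acid, so total = 4 + 1 = 5.

5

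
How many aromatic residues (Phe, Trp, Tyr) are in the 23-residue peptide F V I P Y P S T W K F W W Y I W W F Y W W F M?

14

Matching residues: F1, Y5, W9, F11, W12, W13, Y14, W16, W17, F18, Y19, W20, W21, F22.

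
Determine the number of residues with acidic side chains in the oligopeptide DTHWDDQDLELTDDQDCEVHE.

10

The acidic residues are Asp (D) and Glu (E), whose side chains end in a carboxylate group.
Matching residues: D1, D5, D6, D8, E10, D13, D14, D16, E18, E21.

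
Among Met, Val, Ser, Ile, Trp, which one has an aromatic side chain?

Trp

Phenylalanine (F), tryptophan (W), and tyrosine (Y) have aromatic ring side chains.
Of the listed options, only Trp belongs to this group.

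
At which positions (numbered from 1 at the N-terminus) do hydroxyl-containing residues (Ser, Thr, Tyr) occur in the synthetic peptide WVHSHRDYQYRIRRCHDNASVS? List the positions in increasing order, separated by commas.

4, 8, 10, 20, 22

Matching residues: S4, Y8, Y10, S20, S22.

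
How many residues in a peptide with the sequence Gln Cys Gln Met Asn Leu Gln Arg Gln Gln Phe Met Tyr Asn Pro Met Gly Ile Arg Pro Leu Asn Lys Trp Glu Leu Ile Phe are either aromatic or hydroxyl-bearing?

4

Aromatic: F, W, Y. Hydroxyl-bearing: S, T, Y.
Aromatic residues here: Phe11, Tyr13, Trp24, Phe28 (4).
Hydroxyl-bearing residues here: Tyr13 (1).
Y is in both groups, so the 1 Y residue must not be double-counted.
Total = 4 + 1 − 1 = 4.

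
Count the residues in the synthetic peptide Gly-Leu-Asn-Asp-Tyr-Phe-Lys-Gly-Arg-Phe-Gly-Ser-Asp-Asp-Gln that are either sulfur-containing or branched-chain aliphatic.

1

Sulfur-containing: C, M. Branched-chain aliphatic: I, L, V.
Sulfur-containing residues here: none (0).
Branched-chain aliphatic residues here: Leu2 (1).
The two groups share no amino acid, so total = 0 + 1 = 1.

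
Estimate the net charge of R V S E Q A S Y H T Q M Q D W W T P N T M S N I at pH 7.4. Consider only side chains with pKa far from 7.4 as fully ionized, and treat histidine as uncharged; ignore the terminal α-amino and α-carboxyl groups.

At pH ~7.4 the Lys and Arg side chains are protonated (+1), the Asp and Glu side chains are deprotonated (−1), and with His taken as neutral all other side chains carry no charge.
Positive (K, R): R1 → +1.
Negative (D, E): E4, D14 → −2.
Net charge = (+1) + (−2) = −1.

-1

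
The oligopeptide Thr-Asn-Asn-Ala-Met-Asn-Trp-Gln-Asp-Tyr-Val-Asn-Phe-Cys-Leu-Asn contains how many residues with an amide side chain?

The amide-side-chain residues are Asn (N) and Gln (Q).
Matching residues: Asn2, Asn3, Asn6, Gln8, Asn12, Asn16.

6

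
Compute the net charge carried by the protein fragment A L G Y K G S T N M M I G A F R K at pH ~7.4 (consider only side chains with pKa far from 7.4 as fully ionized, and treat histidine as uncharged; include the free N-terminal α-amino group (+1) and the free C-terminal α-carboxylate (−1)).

At pH ~7.4 the Lys and Arg side chains are protonated (+1), the Asp and Glu side chains are deprotonated (−1), and with His taken as neutral all other side chains carry no charge.
Positive (K, R): K5, R16, K17 → +3.
Negative (D, E): none → −0.
The N-terminus (+1) and C-terminus (−1) cancel.
Net charge = (+3) + (−0) = +3.

+3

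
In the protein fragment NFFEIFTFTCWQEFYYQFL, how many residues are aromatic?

9

The aromatic amino acids are Phe (F, benzyl), Trp (W, indole), and Tyr (Y, phenol).
Matching residues: F2, F3, F6, F8, W11, F14, Y15, Y16, F18.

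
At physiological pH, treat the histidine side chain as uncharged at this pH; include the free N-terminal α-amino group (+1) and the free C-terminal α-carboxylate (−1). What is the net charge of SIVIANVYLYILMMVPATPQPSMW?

At pH ~7.4 the Lys and Arg side chains are protonated (+1), the Asp and Glu side chains are deprotonated (−1), and with His taken as neutral all other side chains carry no charge.
Positive (K, R): none → +0.
Negative (D, E): none → −0.
The N-terminus (+1) and C-terminus (−1) cancel.
Net charge = (+0) + (−0) = 0.

0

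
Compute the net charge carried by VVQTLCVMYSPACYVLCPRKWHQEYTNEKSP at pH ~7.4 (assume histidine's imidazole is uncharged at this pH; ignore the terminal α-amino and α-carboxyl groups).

Near pH 7.4, K and R contribute +1 each, D and E contribute −1 each, and every other side chain (His included, as stated) is uncharged.
Positive (K, R): R19, K20, K29 → +3.
Negative (D, E): E24, E28 → −2.
Net charge = (+3) + (−2) = +1.

+1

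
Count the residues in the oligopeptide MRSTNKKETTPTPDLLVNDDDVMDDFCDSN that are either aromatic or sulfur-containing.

4

Aromatic: F, W, Y. Sulfur-containing: C, M.
Aromatic residues here: F26 (1).
Sulfur-containing residues here: M1, M23, C27 (3).
The two groups share no amino acid, so total = 1 + 3 = 4.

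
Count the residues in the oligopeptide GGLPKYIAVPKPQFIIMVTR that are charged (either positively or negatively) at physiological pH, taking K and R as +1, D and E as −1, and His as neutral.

Charged side chains at pH ~7.4: K, R (positive); D, E (negative).
Matching residues: K5, K11, R20.

3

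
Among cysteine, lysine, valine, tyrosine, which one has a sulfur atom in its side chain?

cysteine

Only Cys (C) and Met (M) have a sulfur atom in the side chain.
Of the listed options, only cysteine belongs to this group.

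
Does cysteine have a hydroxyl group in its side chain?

The –OH-bearing residues are Ser, Thr (aliphatic alcohols), and Tyr (phenol).
Cysteine is not in this group.

No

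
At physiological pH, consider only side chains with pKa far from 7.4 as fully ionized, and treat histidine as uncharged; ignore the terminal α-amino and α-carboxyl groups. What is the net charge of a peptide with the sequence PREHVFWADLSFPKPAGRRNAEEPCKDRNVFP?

The side chains ionized at physiological pH are Lys/Arg (+1) and Asp/Glu (−1); with His treated as neutral, nothing else contributes.
Positive (K, R): R2, K14, R18, R19, K26, R28 → +6.
Negative (D, E): E3, D9, E22, E23, D27 → −5.
Net charge = (+6) + (−5) = +1.

+1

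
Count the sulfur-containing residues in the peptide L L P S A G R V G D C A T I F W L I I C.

Cysteine (C, thiol) and methionine (M, thioether) are the two sulfur-containing amino acids.
Matching residues: C11, C20.

2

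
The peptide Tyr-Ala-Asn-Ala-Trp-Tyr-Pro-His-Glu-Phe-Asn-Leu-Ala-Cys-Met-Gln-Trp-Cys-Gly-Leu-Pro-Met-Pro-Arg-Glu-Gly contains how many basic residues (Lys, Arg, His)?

2

Matching residues: His8, Arg24.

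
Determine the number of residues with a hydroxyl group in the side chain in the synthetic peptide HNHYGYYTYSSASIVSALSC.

10

S, T, and Y are the three residues with a side-chain hydroxyl.
Matching residues: Y4, Y6, Y7, T8, Y9, S10, S11, S13, S16, S19.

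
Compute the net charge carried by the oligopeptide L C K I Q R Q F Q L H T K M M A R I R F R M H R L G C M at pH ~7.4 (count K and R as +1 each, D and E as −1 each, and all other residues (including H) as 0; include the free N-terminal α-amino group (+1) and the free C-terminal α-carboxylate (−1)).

+7

Positive (K, R): K3, R6, K13, R17, R19, R21, R24 → +7.
Negative (D, E): none → −0.
The N-terminus (+1) and C-terminus (−1) cancel.
Net charge = (+7) + (−0) = +7.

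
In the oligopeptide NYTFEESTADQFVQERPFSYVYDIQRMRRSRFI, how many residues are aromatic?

7

Phenylalanine (F), tryptophan (W), and tyrosine (Y) have aromatic ring side chains.
Matching residues: Y2, F4, F12, F18, Y20, Y22, F32.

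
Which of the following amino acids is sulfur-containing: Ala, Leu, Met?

Only Cys (C) and Met (M) have a sulfur atom in the side chain.
Of the listed options, only Met belongs to this group.

Met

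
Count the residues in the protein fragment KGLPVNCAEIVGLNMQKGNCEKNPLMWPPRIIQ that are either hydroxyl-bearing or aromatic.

1

Hydroxyl-bearing: S, T, Y. Aromatic: F, W, Y.
Hydroxyl-bearing residues here: none (0).
Aromatic residues here: W27 (1).
(Y belongs to both groups, but none appear in this sequence.) Total = 0 + 1 = 1.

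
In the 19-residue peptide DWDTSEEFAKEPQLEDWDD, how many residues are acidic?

Only D (aspartate) and E (glutamate) carry a side-chain carboxylic acid.
Matching residues: D1, D3, E6, E7, E11, E15, D16, D18, D19.

9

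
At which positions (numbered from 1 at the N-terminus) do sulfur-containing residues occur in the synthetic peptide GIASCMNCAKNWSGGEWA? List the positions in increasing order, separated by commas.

The sulfur-bearing residues are cysteine (–SH) and methionine (–S–CH₃).
Matching residues: C5, M6, C8.

5, 6, 8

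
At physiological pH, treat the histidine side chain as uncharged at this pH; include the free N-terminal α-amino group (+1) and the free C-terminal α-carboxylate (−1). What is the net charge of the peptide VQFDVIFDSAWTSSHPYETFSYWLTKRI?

-1

Near pH 7.4, K and R contribute +1 each, D and E contribute −1 each, and every other side chain (His included, as stated) is uncharged.
Positive (K, R): K26, R27 → +2.
Negative (D, E): D4, D8, E18 → −3.
The N-terminus (+1) and C-terminus (−1) cancel.
Net charge = (+2) + (−3) = −1.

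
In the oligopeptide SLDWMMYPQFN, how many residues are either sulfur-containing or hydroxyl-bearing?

4

Sulfur-containing: C, M. Hydroxyl-bearing: S, T, Y.
Sulfur-containing residues here: M5, M6 (2).
Hydroxyl-bearing residues here: S1, Y7 (2).
The two groups share no amino acid, so total = 2 + 2 = 4.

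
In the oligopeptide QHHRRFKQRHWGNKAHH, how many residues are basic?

10

Lysine (K), arginine (R), and histidine (H) have basic, nitrogen-containing side chains.
Matching residues: H2, H3, R4, R5, K7, R9, H10, K14, H16, H17.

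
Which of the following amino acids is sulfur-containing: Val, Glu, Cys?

Only Cys (C) and Met (M) have a sulfur atom in the side chain.
Of the listed options, only Cys belongs to this group.

Cys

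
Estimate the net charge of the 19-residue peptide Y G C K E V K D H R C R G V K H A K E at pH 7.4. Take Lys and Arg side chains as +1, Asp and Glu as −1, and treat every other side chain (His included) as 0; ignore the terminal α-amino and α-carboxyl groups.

+3

Positive (K, R): K4, K7, R10, R12, K15, K18 → +6.
Negative (D, E): E5, D8, E19 → −3.
Net charge = (+6) + (−3) = +3.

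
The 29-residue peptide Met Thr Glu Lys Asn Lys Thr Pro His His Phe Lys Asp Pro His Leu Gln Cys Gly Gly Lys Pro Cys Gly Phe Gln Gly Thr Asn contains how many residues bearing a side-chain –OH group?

3

Serine (S), threonine (T), and tyrosine (Y) each carry a hydroxyl group on the side chain.
Matching residues: Thr2, Thr7, Thr28.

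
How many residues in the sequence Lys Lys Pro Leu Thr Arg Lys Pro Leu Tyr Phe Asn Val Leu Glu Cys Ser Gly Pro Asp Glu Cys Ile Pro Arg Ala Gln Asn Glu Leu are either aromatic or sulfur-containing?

4

Aromatic: F, W, Y. Sulfur-containing: C, M.
Aromatic residues here: Tyr10, Phe11 (2).
Sulfur-containing residues here: Cys16, Cys22 (2).
The two groups share no amino acid, so total = 2 + 2 = 4.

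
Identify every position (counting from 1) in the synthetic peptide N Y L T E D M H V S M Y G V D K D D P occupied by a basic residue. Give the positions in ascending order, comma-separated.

The basic amino acids are Lys (K), Arg (R), and His (H).
Matching residues: H8, K16.

8, 16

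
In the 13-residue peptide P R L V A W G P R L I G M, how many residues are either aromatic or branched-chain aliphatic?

5

Aromatic: F, W, Y. Branched-chain aliphatic: I, L, V.
Aromatic residues here: W6 (1).
Branched-chain aliphatic residues here: L3, V4, L10, I11 (4).
The two groups share no amino acid, so total = 1 + 4 = 5.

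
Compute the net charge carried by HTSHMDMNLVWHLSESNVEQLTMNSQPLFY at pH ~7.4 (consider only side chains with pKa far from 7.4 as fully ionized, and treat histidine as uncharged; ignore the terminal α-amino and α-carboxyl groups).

At pH ~7.4 the Lys and Arg side chains are protonated (+1), the Asp and Glu side chains are deprotonated (−1), and with His taken as neutral all other side chains carry no charge.
Positive (K, R): none → +0.
Negative (D, E): D6, E15, E19 → −3.
Net charge = (+0) + (−3) = −3.

-3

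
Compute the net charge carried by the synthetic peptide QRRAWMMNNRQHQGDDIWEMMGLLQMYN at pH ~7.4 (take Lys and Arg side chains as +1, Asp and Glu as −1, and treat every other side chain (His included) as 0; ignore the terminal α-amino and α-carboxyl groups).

Positive (K, R): R2, R3, R10 → +3.
Negative (D, E): D15, D16, E19 → −3.
Net charge = (+3) + (−3) = 0.

0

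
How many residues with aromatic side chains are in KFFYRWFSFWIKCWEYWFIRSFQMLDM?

F, W, and Y each carry an aromatic ring on the side chain.
Matching residues: F2, F3, Y4, W6, F7, F9, W10, W14, Y16, W17, F18, F22.

12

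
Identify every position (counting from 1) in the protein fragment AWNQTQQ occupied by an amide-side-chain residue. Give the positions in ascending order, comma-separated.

Matching residues: N3, Q4, Q6, Q7.

3, 4, 6, 7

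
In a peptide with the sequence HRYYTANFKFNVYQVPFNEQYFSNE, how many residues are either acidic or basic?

5

Acidic: D, E. Basic: H, K, R.
Acidic residues here: E19, E25 (2).
Basic residues here: H1, R2, K9 (3).
The two groups share no amino acid, so total = 2 + 3 = 5.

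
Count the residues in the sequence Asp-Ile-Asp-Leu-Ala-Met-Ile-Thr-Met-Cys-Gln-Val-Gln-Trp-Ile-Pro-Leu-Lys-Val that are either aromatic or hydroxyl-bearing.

2

Aromatic: F, W, Y. Hydroxyl-bearing: S, T, Y.
Aromatic residues here: Trp14 (1).
Hydroxyl-bearing residues here: Thr8 (1).
(Y belongs to both groups, but none appear in this sequence.) Total = 1 + 1 = 2.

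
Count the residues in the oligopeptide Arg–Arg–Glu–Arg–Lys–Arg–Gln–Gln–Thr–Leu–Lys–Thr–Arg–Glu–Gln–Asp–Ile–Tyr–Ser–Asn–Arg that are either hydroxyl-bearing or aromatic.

Hydroxyl-bearing: S, T, Y. Aromatic: F, W, Y.
Hydroxyl-bearing residues here: Thr9, Thr12, Tyr18, Ser19 (4).
Aromatic residues here: Tyr18 (1).
Y is in both groups, so the 1 Y residue must not be double-counted.
Total = 4 + 1 − 1 = 4.

4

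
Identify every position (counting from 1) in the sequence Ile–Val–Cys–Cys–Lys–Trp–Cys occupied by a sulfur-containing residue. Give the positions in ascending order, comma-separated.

3, 4, 7

Matching residues: Cys3, Cys4, Cys7.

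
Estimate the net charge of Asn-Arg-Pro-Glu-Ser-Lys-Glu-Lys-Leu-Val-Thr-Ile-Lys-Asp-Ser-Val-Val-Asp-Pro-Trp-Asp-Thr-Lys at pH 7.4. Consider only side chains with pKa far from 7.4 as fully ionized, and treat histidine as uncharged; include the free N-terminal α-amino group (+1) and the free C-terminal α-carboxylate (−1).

0

At pH ~7.4 the Lys and Arg side chains are protonated (+1), the Asp and Glu side chains are deprotonated (−1), and with His taken as neutral all other side chains carry no charge.
Positive (K, R): Arg2, Lys6, Lys8, Lys13, Lys23 → +5.
Negative (D, E): Glu4, Glu7, Asp14, Asp18, Asp21 → −5.
The N-terminus (+1) and C-terminus (−1) cancel.
Net charge = (+5) + (−5) = 0.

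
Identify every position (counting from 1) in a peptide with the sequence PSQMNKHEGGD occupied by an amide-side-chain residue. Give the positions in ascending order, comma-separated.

3, 5

Asparagine (N) and glutamine (Q) have uncharged amide side chains.
Matching residues: Q3, N5.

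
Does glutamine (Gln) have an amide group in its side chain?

Yes

Only N (asparagine) and Q (glutamine) carry a side-chain carboxamide.
Glutamine is in this group.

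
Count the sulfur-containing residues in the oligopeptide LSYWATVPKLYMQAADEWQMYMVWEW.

3

Cysteine (C, thiol) and methionine (M, thioether) are the two sulfur-containing amino acids.
Matching residues: M12, M20, M22.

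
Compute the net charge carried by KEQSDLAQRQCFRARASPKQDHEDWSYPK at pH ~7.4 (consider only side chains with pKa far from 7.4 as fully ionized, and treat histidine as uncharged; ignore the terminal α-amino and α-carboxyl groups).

+1

Near pH 7.4, K and R contribute +1 each, D and E contribute −1 each, and every other side chain (His included, as stated) is uncharged.
Positive (K, R): K1, R9, R13, R15, K19, K29 → +6.
Negative (D, E): E2, D5, D21, E23, D24 → −5.
Net charge = (+6) + (−5) = +1.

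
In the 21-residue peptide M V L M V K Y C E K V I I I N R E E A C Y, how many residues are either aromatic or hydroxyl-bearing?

2

Aromatic: F, W, Y. Hydroxyl-bearing: S, T, Y.
Aromatic residues here: Y7, Y21 (2).
Hydroxyl-bearing residues here: Y7, Y21 (2).
Y is in both groups, so the 2 Y residues must not be double-counted.
Total = 2 + 2 − 2 = 2.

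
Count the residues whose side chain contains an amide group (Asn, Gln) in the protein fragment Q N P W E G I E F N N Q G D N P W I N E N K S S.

8

Matching residues: Q1, N2, N10, N11, Q12, N15, N19, N21.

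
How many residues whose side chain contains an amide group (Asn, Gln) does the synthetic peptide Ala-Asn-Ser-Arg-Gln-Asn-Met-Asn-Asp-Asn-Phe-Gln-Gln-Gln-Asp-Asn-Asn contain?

Matching residues: Asn2, Gln5, Asn6, Asn8, Asn10, Gln12, Gln13, Gln14, Asn16, Asn17.

10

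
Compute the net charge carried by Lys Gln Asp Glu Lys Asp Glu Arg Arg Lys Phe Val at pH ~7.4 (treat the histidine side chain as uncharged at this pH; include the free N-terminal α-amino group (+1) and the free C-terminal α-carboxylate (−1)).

Near pH 7.4, K and R contribute +1 each, D and E contribute −1 each, and every other side chain (His included, as stated) is uncharged.
Positive (K, R): Lys1, Lys5, Arg8, Arg9, Lys10 → +5.
Negative (D, E): Asp3, Glu4, Asp6, Glu7 → −4.
The N-terminus (+1) and C-terminus (−1) cancel.
Net charge = (+5) + (−4) = +1.

+1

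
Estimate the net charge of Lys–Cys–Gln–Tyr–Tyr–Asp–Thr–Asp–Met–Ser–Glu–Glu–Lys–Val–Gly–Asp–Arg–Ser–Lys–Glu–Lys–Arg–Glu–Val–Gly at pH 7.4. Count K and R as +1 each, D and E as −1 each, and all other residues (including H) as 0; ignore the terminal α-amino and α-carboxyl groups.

-1

Positive (K, R): Lys1, Lys13, Arg17, Lys19, Lys21, Arg22 → +6.
Negative (D, E): Asp6, Asp8, Glu11, Glu12, Asp16, Glu20, Glu23 → −7.
Net charge = (+6) + (−7) = −1.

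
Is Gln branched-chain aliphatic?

No

Valine (V), leucine (L), and isoleucine (I) are the branched-chain amino acids.
Glutamine is not in this group.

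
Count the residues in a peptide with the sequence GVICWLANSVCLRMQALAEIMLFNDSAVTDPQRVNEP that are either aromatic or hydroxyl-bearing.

Aromatic: F, W, Y. Hydroxyl-bearing: S, T, Y.
Aromatic residues here: W5, F23 (2).
Hydroxyl-bearing residues here: S9, S26, T29 (3).
(Y belongs to both groups, but none appear in this sequence.) Total = 2 + 3 = 5.

5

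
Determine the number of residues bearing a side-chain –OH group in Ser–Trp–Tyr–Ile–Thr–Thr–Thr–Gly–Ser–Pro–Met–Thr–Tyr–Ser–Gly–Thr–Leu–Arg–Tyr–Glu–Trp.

11

The –OH-bearing residues are Ser, Thr (aliphatic alcohols), and Tyr (phenol).
Matching residues: Ser1, Tyr3, Thr5, Thr6, Thr7, Ser9, Thr12, Tyr13, Ser14, Thr16, Tyr19.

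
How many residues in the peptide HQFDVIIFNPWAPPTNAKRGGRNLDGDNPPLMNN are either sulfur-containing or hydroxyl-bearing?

2

Sulfur-containing: C, M. Hydroxyl-bearing: S, T, Y.
Sulfur-containing residues here: M32 (1).
Hydroxyl-bearing residues here: T15 (1).
The two groups share no amino acid, so total = 1 + 1 = 2.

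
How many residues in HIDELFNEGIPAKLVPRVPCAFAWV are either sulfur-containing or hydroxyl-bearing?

Sulfur-containing: C, M. Hydroxyl-bearing: S, T, Y.
Sulfur-containing residues here: C20 (1).
Hydroxyl-bearing residues here: none (0).
The two groups share no amino acid, so total = 1 + 0 = 1.

1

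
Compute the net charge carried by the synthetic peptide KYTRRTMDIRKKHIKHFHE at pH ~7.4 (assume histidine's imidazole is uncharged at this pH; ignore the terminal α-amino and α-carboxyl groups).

Near pH 7.4, K and R contribute +1 each, D and E contribute −1 each, and every other side chain (His included, as stated) is uncharged.
Positive (K, R): K1, R4, R5, R10, K11, K12, K15 → +7.
Negative (D, E): D8, E19 → −2.
Net charge = (+7) + (−2) = +5.

+5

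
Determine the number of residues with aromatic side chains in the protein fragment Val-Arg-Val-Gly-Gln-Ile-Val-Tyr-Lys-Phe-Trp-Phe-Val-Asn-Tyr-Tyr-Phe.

7

F, W, and Y each carry an aromatic ring on the side chain.
Matching residues: Tyr8, Phe10, Trp11, Phe12, Tyr15, Tyr16, Phe17.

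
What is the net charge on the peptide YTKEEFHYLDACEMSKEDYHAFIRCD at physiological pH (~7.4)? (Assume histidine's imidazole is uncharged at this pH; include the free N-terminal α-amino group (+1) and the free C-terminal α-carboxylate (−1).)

-4

The side chains ionized at physiological pH are Lys/Arg (+1) and Asp/Glu (−1); with His treated as neutral, nothing else contributes.
Positive (K, R): K3, K16, R24 → +3.
Negative (D, E): E4, E5, D10, E13, E17, D18, D26 → −7.
The N-terminus (+1) and C-terminus (−1) cancel.
Net charge = (+3) + (−7) = −4.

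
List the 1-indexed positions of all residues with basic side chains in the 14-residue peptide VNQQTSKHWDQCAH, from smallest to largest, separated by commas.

7, 8, 14

K, R, and H are the three residues with basic side chains (ε-amine, guanidinium, and imidazole respectively).
Matching residues: K7, H8, H14.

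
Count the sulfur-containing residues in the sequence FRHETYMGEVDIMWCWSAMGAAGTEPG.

Only Cys (C) and Met (M) have a sulfur atom in the side chain.
Matching residues: M7, M13, C15, M19.

4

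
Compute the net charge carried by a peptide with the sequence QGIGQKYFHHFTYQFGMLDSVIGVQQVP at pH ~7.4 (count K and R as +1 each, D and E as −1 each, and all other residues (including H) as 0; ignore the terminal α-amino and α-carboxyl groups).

0

Positive (K, R): K6 → +1.
Negative (D, E): D19 → −1.
Net charge = (+1) + (−1) = 0.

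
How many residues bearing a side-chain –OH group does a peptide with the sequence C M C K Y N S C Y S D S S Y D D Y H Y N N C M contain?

Serine (S), threonine (T), and tyrosine (Y) each carry a hydroxyl group on the side chain.
Matching residues: Y5, S7, Y9, S10, S12, S13, Y14, Y17, Y19.

9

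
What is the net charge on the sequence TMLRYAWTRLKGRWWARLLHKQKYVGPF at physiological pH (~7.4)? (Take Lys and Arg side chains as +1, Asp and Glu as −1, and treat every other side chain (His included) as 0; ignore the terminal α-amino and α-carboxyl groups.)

+7

Positive (K, R): R4, R9, K11, R13, R17, K21, K23 → +7.
Negative (D, E): none → −0.
Net charge = (+7) + (−0) = +7.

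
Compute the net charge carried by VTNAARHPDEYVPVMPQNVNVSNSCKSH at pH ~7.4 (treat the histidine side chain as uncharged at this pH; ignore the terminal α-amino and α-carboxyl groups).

0

At pH ~7.4 the Lys and Arg side chains are protonated (+1), the Asp and Glu side chains are deprotonated (−1), and with His taken as neutral all other side chains carry no charge.
Positive (K, R): R6, K26 → +2.
Negative (D, E): D9, E10 → −2.
Net charge = (+2) + (−2) = 0.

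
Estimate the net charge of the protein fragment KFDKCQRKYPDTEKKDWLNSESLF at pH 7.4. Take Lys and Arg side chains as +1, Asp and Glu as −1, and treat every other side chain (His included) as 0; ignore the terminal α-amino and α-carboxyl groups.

+1

Positive (K, R): K1, K4, R7, K8, K14, K15 → +6.
Negative (D, E): D3, D11, E13, D16, E21 → −5.
Net charge = (+6) + (−5) = +1.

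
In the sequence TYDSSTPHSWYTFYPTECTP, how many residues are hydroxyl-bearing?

11

Serine (S), threonine (T), and tyrosine (Y) each carry a hydroxyl group on the side chain.
Matching residues: T1, Y2, S4, S5, T6, S9, Y11, T12, Y14, T16, T19.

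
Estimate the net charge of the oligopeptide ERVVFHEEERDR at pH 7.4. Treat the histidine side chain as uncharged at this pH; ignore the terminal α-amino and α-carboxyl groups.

At pH ~7.4 the Lys and Arg side chains are protonated (+1), the Asp and Glu side chains are deprotonated (−1), and with His taken as neutral all other side chains carry no charge.
Positive (K, R): R2, R10, R12 → +3.
Negative (D, E): E1, E7, E8, E9, D11 → −5.
Net charge = (+3) + (−5) = −2.

-2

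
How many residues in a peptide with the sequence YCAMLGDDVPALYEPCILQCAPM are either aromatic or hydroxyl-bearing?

Aromatic: F, W, Y. Hydroxyl-bearing: S, T, Y.
Aromatic residues here: Y1, Y13 (2).
Hydroxyl-bearing residues here: Y1, Y13 (2).
Y is in both groups, so the 2 Y residues must not be double-counted.
Total = 2 + 2 − 2 = 2.

2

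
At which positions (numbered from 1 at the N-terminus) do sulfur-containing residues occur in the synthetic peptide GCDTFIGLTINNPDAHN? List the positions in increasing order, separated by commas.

Cysteine (C, thiol) and methionine (M, thioether) are the two sulfur-containing amino acids.
Matching residues: C2.

2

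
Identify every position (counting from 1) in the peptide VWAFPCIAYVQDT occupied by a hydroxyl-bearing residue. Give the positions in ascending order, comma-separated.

9, 13

S, T, and Y are the three residues with a side-chain hydroxyl.
Matching residues: Y9, T13.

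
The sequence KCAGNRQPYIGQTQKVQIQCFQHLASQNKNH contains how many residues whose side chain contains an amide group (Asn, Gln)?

Matching residues: N5, Q7, Q12, Q14, Q17, Q19, Q22, Q27, N28, N30.

10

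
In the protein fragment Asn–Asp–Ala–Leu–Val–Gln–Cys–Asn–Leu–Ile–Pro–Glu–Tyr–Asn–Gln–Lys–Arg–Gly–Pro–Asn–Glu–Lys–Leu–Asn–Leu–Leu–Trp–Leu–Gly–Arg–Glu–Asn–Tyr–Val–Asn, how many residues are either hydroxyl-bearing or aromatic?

3

Hydroxyl-bearing: S, T, Y. Aromatic: F, W, Y.
Hydroxyl-bearing residues here: Tyr13, Tyr33 (2).
Aromatic residues here: Tyr13, Trp27, Tyr33 (3).
Y is in both groups, so the 2 Y residues must not be double-counted.
Total = 2 + 3 − 2 = 3.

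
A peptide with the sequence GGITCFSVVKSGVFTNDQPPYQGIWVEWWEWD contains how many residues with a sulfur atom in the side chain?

Cysteine (C, thiol) and methionine (M, thioether) are the two sulfur-containing amino acids.
Matching residues: C5.

1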